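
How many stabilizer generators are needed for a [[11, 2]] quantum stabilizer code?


For an [[n,k]] stabilizer code:
Number of stabilizer generators = n - k
= 11 - 2
= 9

9


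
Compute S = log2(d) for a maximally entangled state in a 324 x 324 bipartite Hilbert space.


For a maximally entangled state in d x d:
S = log2(d) = log2(324)
= 8.3399

8.3399


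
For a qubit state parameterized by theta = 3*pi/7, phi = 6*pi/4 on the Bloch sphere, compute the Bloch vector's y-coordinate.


theta = 1.3464, phi = 4.7124
r_y = sin(theta)*sin(phi) = 0.9749 * -1.0000
r_y = -0.9749

-0.9749


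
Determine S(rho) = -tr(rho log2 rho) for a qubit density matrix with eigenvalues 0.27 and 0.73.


S = -p*log2(p) - (1-p)*log2(1-p)
p = 0.2700, 1-p = 0.7300
= -0.2700 * log2(0.2700) - 0.7300 * log2(0.7300)
= -(-0.5100) - (-0.3314)
= 0.8415

0.8415


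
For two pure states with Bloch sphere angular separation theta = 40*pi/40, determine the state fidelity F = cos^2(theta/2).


For states separated by angle theta on Bloch sphere:
F = cos^2(theta/2)
theta = 40*pi/40 = 3.1416
theta/2 = 1.5708
cos(theta/2) = 0.0000
F = 0.0000

0.0000


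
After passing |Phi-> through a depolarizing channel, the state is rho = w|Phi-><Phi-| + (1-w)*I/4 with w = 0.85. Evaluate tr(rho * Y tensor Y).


|Phi-> = (|00> - |11>)/sqrt(2)
For the pure Bell state, <Y_A Y_B> = +1 (Bell-state Pauli correlator).
The maximally-mixed part I/4 has tr(I/4 * P tensor P) = 0 for any traceless Pauli P.
So <Y_A Y_B>_rho = w * (+1) + (1 - w) * 0
= 0.85 * (+1)
= 0.8500

0.8500


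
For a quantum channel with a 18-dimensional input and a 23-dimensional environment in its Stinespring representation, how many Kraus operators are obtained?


Tracing out the environment in an orthonormal basis {|i>_E} gives Kraus operators K_i = <i|_E U |0>_E.
Number of Kraus operators = dim(H_env) = d_env
= 23

23


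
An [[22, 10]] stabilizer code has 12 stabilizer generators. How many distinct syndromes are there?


Each stabilizer generator gives a binary (+1 or -1) measurement outcome.
With 12 independent generators:
Total syndromes = 2^12
= 4096

4096


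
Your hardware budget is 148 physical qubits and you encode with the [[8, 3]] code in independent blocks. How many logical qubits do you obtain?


Each code block uses 8 physical qubits for 3 logical qubit(s).
Number of complete blocks = floor(148 / 8) = 18
Logical qubits = 18 * 3
= 54

54


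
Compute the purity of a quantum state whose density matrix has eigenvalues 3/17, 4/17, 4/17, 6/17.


tr(rho^2) = sum of eigenvalues squared
= (3/17)^2 + (4/17)^2 + (4/17)^2 + (6/17)^2
= (9 + 16 + 16 + 36) / 289
= 77/289
= 0.2664

0.2664


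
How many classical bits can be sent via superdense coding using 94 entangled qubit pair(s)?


Superdense coding allows 2 classical bits per shared entangled pair.
94 pair(s) -> 2 * 94 = 188 classical bits

188


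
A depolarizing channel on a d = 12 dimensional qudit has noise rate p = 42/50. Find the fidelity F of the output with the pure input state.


F = (1-p) + p/d
= (1 - 0.8400) + 0.8400/12
= 0.1600 + 0.0700
= 0.2300

0.2300


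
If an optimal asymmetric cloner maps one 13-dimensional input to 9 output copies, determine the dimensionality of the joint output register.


Output space = H^(tensor 9) where dim(H) = 13
dim = 13^9
= 169 (after 2 factors)
= 2197 (after 3 factors)
= 28561 (after 4 factors)
= 371293 (after 5 factors)
= 4826809 (after 6 factors)
= 62748517 (after 7 factors)
= 815730721 (after 8 factors)
= 10604499373 (after 9 factors)
= 10604499373

10604499373


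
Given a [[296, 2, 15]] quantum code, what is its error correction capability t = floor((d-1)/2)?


Code parameters: [[296, 2, 15]], distance d = 15.
Number of correctable errors = floor((d-1)/2)
= floor((15 - 1)/2)
= floor(14/2)
= 7

7


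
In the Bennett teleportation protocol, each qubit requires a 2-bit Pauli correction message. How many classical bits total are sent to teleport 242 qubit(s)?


Quantum teleportation requires 2 classical bits per qubit teleported.
242 qubit(s) -> 2 * 242 = 484 classical bits

484


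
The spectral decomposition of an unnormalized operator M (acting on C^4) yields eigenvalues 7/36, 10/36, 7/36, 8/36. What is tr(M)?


tr(M) = sum of eigenvalues
= 7/36 + 10/36 + 7/36 + 8/36
= 32/36
= 0.8889

0.8889


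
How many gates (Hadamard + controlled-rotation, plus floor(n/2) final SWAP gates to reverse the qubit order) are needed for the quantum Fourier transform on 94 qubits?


Hadamard gates: 94
Controlled rotations: n*(n-1)/2 = 94*93/2 = 4371
SWAP gates: floor(n/2) = floor(94/2) = 47
Total = 94 + 4371 + 47
= 4512

4512


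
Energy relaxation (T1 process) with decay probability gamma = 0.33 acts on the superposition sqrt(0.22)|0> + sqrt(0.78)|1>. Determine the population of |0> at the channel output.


For amplitude damping with parameter gamma on state sqrt(a)|0> + sqrt(b)|1>:
alpha^2 = 0.22, beta^2 = 0.78
P(|0>) = alpha^2 + gamma * beta^2
= 0.22 + 0.33 * 0.78
= 0.22 + 0.2574
= 0.4774

0.4774


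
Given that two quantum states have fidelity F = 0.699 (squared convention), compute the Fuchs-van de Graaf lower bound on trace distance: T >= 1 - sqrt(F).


Fuchs-van de Graaf (squared-fidelity convention): 1 - sqrt(F) <= T <= sqrt(1 - F).
Lower bound: T >= 1 - sqrt(F)
sqrt(F) = sqrt(0.699) = 0.8361
T >= 1 - 0.8361
T >= 0.1639

0.1639


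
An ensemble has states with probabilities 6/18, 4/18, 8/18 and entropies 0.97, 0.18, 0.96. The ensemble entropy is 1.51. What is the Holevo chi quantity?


chi = S(rho) - sum_i p_i * S(rho_i)
Weighted entropy = 6/18 * 0.97 + 4/18 * 0.18 + 8/18 * 0.96
= 0.7900
chi = 1.51 - 0.7900
= 0.7200

0.7200


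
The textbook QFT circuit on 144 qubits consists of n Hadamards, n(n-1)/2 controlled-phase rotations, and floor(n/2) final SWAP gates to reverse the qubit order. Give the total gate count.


Hadamard gates: 144
Controlled rotations: n*(n-1)/2 = 144*143/2 = 10296
SWAP gates: floor(n/2) = floor(144/2) = 72
Total = 144 + 10296 + 72
= 10512

10512


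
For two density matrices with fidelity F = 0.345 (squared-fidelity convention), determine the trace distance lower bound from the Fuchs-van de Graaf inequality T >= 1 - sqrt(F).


Fuchs-van de Graaf (squared-fidelity convention): 1 - sqrt(F) <= T <= sqrt(1 - F).
Lower bound: T >= 1 - sqrt(F)
sqrt(F) = sqrt(0.345) = 0.5874
T >= 1 - 0.5874
T >= 0.4126

0.4126


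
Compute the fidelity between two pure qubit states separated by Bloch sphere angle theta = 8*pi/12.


For states separated by angle theta on Bloch sphere:
F = cos^2(theta/2)
theta = 8*pi/12 = 2.0944
theta/2 = 1.0472
cos(theta/2) = 0.5000
F = 0.2500

0.2500


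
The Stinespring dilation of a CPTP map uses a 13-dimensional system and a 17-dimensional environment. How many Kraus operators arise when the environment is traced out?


Tracing out the environment in an orthonormal basis {|i>_E} gives Kraus operators K_i = <i|_E U |0>_E.
Number of Kraus operators = dim(H_env) = d_env
= 17

17


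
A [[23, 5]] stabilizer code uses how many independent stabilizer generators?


For an [[n,k]] stabilizer code:
Number of stabilizer generators = n - k
= 23 - 5
= 18

18


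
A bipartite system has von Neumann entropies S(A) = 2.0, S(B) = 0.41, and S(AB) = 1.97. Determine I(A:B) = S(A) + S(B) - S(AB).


I(A:B) = S(A) + S(B) - S(AB)
= 2.0 + 0.41 - 1.97
= 0.4400

0.4400


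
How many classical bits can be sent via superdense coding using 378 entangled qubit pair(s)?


Superdense coding allows 2 classical bits per shared entangled pair.
378 pair(s) -> 2 * 378 = 756 classical bits

756


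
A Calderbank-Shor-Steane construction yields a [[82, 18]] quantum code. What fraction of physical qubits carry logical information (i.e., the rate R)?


Code rate R = k/n
= 18/82
= 0.2195

0.2195


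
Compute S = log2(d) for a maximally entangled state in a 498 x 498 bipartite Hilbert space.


For a maximally entangled state in d x d:
S = log2(d) = log2(498)
= 8.9600

8.9600


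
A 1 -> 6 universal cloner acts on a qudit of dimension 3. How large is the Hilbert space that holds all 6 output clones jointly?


Output space = H^(tensor 6) where dim(H) = 3
dim = 3^6
= 9 (after 2 factors)
= 27 (after 3 factors)
= 81 (after 4 factors)
= 243 (after 5 factors)
= 729 (after 6 factors)
= 729

729


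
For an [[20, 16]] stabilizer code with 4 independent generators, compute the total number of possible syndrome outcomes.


Each stabilizer generator gives a binary (+1 or -1) measurement outcome.
With 4 independent generators:
Total syndromes = 2^4
= 16

16


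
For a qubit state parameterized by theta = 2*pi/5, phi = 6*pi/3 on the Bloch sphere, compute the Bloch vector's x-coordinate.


theta = 1.2566, phi = 6.2832
r_x = sin(theta)*cos(phi) = 0.9511 * 1.0000
r_x = 0.9511

0.9511


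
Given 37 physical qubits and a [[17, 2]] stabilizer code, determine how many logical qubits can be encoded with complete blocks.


Each code block uses 17 physical qubits for 2 logical qubit(s).
Number of complete blocks = floor(37 / 17) = 2
Logical qubits = 2 * 2
= 4

4


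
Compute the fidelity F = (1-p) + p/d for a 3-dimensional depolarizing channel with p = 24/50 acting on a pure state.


F = (1-p) + p/d
= (1 - 0.4800) + 0.4800/3
= 0.5200 + 0.1600
= 0.6800

0.6800


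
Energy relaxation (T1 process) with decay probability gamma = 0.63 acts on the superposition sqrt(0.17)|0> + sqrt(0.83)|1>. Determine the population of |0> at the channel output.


For amplitude damping with parameter gamma on state sqrt(a)|0> + sqrt(b)|1>:
alpha^2 = 0.17, beta^2 = 0.83
P(|0>) = alpha^2 + gamma * beta^2
= 0.17 + 0.63 * 0.83
= 0.17 + 0.5229
= 0.6929

0.6929


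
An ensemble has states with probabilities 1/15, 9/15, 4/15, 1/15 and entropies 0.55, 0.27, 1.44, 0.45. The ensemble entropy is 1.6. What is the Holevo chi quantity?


chi = S(rho) - sum_i p_i * S(rho_i)
Weighted entropy = 1/15 * 0.55 + 9/15 * 0.27 + 4/15 * 1.44 + 1/15 * 0.45
= 0.6127
chi = 1.6 - 0.6127
= 0.9873

0.9873


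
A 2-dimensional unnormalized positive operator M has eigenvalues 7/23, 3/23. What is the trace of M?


tr(M) = sum of eigenvalues
= 7/23 + 3/23
= 10/23
= 0.4348

0.4348


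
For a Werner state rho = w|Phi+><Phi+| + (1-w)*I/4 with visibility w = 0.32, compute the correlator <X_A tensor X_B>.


|Phi+> = (|00> + |11>)/sqrt(2)
For the pure Bell state, <X_A X_B> = +1 (Bell-state Pauli correlator).
The maximally-mixed part I/4 has tr(I/4 * P tensor P) = 0 for any traceless Pauli P.
So <X_A X_B>_rho = w * (+1) + (1 - w) * 0
= 0.32 * (+1)
= 0.3200

0.3200


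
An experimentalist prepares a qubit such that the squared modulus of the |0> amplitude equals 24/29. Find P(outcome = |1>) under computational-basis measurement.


|alpha|^2 = 24/29 = 0.8276
|beta|^2 = 1 - 24/29 = 5/29 = 0.1724
P(|1>) = |beta|^2 = 0.1724

0.1724


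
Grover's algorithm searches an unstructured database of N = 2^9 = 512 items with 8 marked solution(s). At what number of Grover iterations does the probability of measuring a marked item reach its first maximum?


After j Grover iterations the success probability is P(j) = sin^2((2j+1)*theta), where sin(theta) = sqrt(k/N).
N = 2^9 = 512, k = 8
sin(theta) = sqrt(k/N) = 0.125
theta = arcsin(sqrt(k/N)) = 0.1253278312 rad
P(j) reaches its first maximum when (2j+1)*theta is as close as possible to pi/2, i.e. j = round(pi/(4*theta) - 1/2).
pi/(4*theta) - 1/2 = 5.7667
(For comparison, the common estimate pi/4 * sqrt(N/k) = 6.2832; the exact maximiser is used here.)
Optimal iterations = 6

6


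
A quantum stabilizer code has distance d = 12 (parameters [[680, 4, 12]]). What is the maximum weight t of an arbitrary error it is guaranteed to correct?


Code parameters: [[680, 4, 12]], distance d = 12.
Number of correctable errors = floor((d-1)/2)
= floor((12 - 1)/2)
= floor(11/2)
= 5

5


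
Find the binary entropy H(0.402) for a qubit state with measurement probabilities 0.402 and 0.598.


S = -p*log2(p) - (1-p)*log2(1-p)
p = 0.4020, 1-p = 0.5980
= -0.4020 * log2(0.4020) - 0.5980 * log2(0.5980)
= -(-0.5285) - (-0.4436)
= 0.9721

0.9721


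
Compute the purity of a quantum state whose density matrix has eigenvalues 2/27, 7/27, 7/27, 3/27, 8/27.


tr(rho^2) = sum of eigenvalues squared
= (2/27)^2 + (7/27)^2 + (7/27)^2 + (3/27)^2 + (8/27)^2
= (4 + 49 + 49 + 9 + 64) / 729
= 175/729
= 0.2401

0.2401


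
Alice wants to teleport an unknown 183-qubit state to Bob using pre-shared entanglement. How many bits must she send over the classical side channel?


Quantum teleportation requires 2 classical bits per qubit teleported.
183 qubit(s) -> 2 * 183 = 366 classical bits

366


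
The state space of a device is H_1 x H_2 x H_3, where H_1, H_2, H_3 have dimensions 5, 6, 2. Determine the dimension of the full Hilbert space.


dim(H_1 x H_2 x H_3) = 5 * 6 * 2
= 30 * 2
= 60

60


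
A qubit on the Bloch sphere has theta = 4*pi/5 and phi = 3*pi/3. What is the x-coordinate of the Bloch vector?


theta = 2.5133, phi = 3.1416
r_x = sin(theta)*cos(phi) = 0.5878 * -1.0000
r_x = -0.5878

-0.5878


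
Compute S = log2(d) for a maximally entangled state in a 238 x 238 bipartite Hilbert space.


For a maximally entangled state in d x d:
S = log2(d) = log2(238)
= 7.8948

7.8948


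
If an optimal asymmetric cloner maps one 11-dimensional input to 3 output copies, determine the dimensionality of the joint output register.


Output space = H^(tensor 3) where dim(H) = 11
dim = 11^3
= 121 (after 2 factors)
= 1331 (after 3 factors)
= 1331

1331


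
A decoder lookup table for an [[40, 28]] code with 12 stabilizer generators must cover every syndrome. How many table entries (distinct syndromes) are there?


Each stabilizer generator gives a binary (+1 or -1) measurement outcome.
With 12 independent generators:
Total syndromes = 2^12
= 4096

4096


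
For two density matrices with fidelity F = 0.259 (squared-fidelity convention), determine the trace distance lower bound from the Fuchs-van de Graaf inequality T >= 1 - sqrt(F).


Fuchs-van de Graaf (squared-fidelity convention): 1 - sqrt(F) <= T <= sqrt(1 - F).
Lower bound: T >= 1 - sqrt(F)
sqrt(F) = sqrt(0.259) = 0.5089
T >= 1 - 0.5089
T >= 0.4911

0.4911


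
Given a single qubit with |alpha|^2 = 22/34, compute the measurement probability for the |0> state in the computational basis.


|alpha|^2 = 22/34 = 0.6471
|beta|^2 = 1 - 22/34 = 12/34 = 0.3529
P(|0>) = |alpha|^2 = 0.6471

0.6471


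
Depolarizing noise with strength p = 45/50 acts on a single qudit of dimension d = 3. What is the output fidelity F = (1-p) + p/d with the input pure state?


F = (1-p) + p/d
= (1 - 0.9000) + 0.9000/3
= 0.1000 + 0.3000
= 0.4000

0.4000


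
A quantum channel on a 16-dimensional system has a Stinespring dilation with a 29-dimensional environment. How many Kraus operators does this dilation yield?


Tracing out the environment in an orthonormal basis {|i>_E} gives Kraus operators K_i = <i|_E U |0>_E.
Number of Kraus operators = dim(H_env) = d_env
= 29

29


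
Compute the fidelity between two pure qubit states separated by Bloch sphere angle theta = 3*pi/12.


For states separated by angle theta on Bloch sphere:
F = cos^2(theta/2)
theta = 3*pi/12 = 0.7854
theta/2 = 0.3927
cos(theta/2) = 0.9239
F = 0.8536

0.8536


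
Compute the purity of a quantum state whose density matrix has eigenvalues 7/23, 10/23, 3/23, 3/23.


tr(rho^2) = sum of eigenvalues squared
= (7/23)^2 + (10/23)^2 + (3/23)^2 + (3/23)^2
= (49 + 100 + 9 + 9) / 529
= 167/529
= 0.3157

0.3157


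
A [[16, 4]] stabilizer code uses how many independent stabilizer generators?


For an [[n,k]] stabilizer code:
Number of stabilizer generators = n - k
= 16 - 4
= 12

12


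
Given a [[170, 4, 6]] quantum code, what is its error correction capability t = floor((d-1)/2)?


Code parameters: [[170, 4, 6]], distance d = 6.
Number of correctable errors = floor((d-1)/2)
= floor((6 - 1)/2)
= floor(5/2)
= 2

2


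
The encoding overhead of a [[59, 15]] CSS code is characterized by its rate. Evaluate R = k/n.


Code rate R = k/n
= 15/59
= 0.2542

0.2542


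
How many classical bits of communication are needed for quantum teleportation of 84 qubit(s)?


Quantum teleportation requires 2 classical bits per qubit teleported.
84 qubit(s) -> 2 * 84 = 168 classical bits

168


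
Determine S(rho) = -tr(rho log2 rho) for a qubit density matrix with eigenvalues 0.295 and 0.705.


S = -p*log2(p) - (1-p)*log2(1-p)
p = 0.2950, 1-p = 0.7050
= -0.2950 * log2(0.2950) - 0.7050 * log2(0.7050)
= -(-0.5196) - (-0.3555)
= 0.8751

0.8751


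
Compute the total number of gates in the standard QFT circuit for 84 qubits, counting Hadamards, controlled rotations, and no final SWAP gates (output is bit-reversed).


Hadamard gates: 84
Controlled rotations: n*(n-1)/2 = 84*83/2 = 3486
SWAP gates: 0 (omitted)
Total = 84 + 3486
= 3570

3570


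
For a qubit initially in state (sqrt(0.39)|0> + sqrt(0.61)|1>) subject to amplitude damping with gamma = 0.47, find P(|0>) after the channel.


For amplitude damping with parameter gamma on state sqrt(a)|0> + sqrt(b)|1>:
alpha^2 = 0.39, beta^2 = 0.61
P(|0>) = alpha^2 + gamma * beta^2
= 0.39 + 0.47 * 0.61
= 0.39 + 0.2867
= 0.6767

0.6767


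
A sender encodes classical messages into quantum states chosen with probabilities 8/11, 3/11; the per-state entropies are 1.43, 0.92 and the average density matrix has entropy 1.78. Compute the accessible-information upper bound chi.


chi = S(rho) - sum_i p_i * S(rho_i)
Weighted entropy = 8/11 * 1.43 + 3/11 * 0.92
= 1.2909
chi = 1.78 - 1.2909
= 0.4891

0.4891


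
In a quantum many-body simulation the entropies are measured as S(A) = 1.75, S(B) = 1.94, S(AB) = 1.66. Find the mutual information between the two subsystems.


I(A:B) = S(A) + S(B) - S(AB)
= 1.75 + 1.94 - 1.66
= 2.0300

2.0300


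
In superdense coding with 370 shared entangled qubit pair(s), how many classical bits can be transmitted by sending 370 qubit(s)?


Superdense coding allows 2 classical bits per shared entangled pair.
370 pair(s) -> 2 * 370 = 740 classical bits

740


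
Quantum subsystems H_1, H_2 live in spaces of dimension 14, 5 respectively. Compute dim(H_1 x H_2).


dim(H_1 x H_2) = 14 * 5
= 70

70


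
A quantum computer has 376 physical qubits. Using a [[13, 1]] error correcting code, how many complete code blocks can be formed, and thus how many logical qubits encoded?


Each code block uses 13 physical qubits for 1 logical qubit(s).
Number of complete blocks = floor(376 / 13) = 28
Logical qubits = 28 * 1
= 28

28


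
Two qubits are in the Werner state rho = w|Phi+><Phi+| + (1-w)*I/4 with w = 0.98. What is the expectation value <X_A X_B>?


|Phi+> = (|00> + |11>)/sqrt(2)
For the pure Bell state, <X_A X_B> = +1 (Bell-state Pauli correlator).
The maximally-mixed part I/4 has tr(I/4 * P tensor P) = 0 for any traceless Pauli P.
So <X_A X_B>_rho = w * (+1) + (1 - w) * 0
= 0.98 * (+1)
= 0.9800

0.9800


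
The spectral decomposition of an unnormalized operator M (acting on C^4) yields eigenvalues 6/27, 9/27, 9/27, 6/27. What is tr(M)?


tr(M) = sum of eigenvalues
= 6/27 + 9/27 + 9/27 + 6/27
= 30/27
= 1.1111

1.1111


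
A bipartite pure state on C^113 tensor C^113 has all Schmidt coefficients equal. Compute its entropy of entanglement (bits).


For a maximally entangled state in d x d:
S = log2(d) = log2(113)
= 6.8202

6.8202


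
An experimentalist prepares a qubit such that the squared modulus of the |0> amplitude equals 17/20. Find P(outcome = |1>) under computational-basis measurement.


|alpha|^2 = 17/20 = 0.8500
|beta|^2 = 1 - 17/20 = 3/20 = 0.1500
P(|1>) = |beta|^2 = 0.1500

0.1500


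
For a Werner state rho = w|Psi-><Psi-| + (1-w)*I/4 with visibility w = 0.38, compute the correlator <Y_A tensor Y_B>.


|Psi-> = (|01> - |10>)/sqrt(2)
For the pure Bell state, <Y_A Y_B> = -1 (Bell-state Pauli correlator).
The maximally-mixed part I/4 has tr(I/4 * P tensor P) = 0 for any traceless Pauli P.
So <Y_A Y_B>_rho = w * (-1) + (1 - w) * 0
= 0.38 * (-1)
= -0.3800

-0.3800


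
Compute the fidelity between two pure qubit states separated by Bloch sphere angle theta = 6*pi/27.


For states separated by angle theta on Bloch sphere:
F = cos^2(theta/2)
theta = 6*pi/27 = 0.6981
theta/2 = 0.3491
cos(theta/2) = 0.9397
F = 0.8830

0.8830


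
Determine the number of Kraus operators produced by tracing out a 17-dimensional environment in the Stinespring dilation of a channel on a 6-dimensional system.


Tracing out the environment in an orthonormal basis {|i>_E} gives Kraus operators K_i = <i|_E U |0>_E.
Number of Kraus operators = dim(H_env) = d_env
= 17

17


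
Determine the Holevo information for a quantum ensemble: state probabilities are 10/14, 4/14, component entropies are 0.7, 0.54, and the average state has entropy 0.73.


chi = S(rho) - sum_i p_i * S(rho_i)
Weighted entropy = 10/14 * 0.7 + 4/14 * 0.54
= 0.6543
chi = 0.73 - 0.6543
= 0.0757

0.0757


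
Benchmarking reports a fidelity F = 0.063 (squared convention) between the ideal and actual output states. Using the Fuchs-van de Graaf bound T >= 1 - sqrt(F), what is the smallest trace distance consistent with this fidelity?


Fuchs-van de Graaf (squared-fidelity convention): 1 - sqrt(F) <= T <= sqrt(1 - F).
Lower bound: T >= 1 - sqrt(F)
sqrt(F) = sqrt(0.063) = 0.2510
T >= 1 - 0.2510
T >= 0.7490

0.7490


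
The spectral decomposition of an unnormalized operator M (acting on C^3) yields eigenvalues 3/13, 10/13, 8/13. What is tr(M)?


tr(M) = sum of eigenvalues
= 3/13 + 10/13 + 8/13
= 21/13
= 1.6154

1.6154


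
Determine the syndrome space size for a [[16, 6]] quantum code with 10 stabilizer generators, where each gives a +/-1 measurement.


Each stabilizer generator gives a binary (+1 or -1) measurement outcome.
With 10 independent generators:
Total syndromes = 2^10
= 1024

1024


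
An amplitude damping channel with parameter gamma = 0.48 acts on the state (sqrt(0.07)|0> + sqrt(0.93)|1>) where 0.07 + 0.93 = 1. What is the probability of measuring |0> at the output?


For amplitude damping with parameter gamma on state sqrt(a)|0> + sqrt(b)|1>:
alpha^2 = 0.07, beta^2 = 0.93
P(|0>) = alpha^2 + gamma * beta^2
= 0.07 + 0.48 * 0.93
= 0.07 + 0.4464
= 0.5164

0.5164


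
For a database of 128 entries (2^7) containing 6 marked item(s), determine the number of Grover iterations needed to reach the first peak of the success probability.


After j Grover iterations the success probability is P(j) = sin^2((2j+1)*theta), where sin(theta) = sqrt(k/N).
N = 2^7 = 128, k = 6
sin(theta) = sqrt(k/N) = 0.2165063509
theta = arcsin(sqrt(k/N)) = 0.2182345144 rad
P(j) reaches its first maximum when (2j+1)*theta is as close as possible to pi/2, i.e. j = round(pi/(4*theta) - 1/2).
pi/(4*theta) - 1/2 = 3.0989
(For comparison, the common estimate pi/4 * sqrt(N/k) = 3.6276; the exact maximiser is used here.)
Optimal iterations = 3

3


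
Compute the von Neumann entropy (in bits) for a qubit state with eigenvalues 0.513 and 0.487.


S = -p*log2(p) - (1-p)*log2(1-p)
p = 0.5130, 1-p = 0.4870
= -0.5130 * log2(0.5130) - 0.4870 * log2(0.4870)
= -(-0.4940) - (-0.5055)
= 0.9995

0.9995


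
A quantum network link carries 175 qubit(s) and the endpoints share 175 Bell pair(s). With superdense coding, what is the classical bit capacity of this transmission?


Superdense coding allows 2 classical bits per shared entangled pair.
175 pair(s) -> 2 * 175 = 350 classical bits

350


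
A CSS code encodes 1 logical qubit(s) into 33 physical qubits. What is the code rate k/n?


Code rate R = k/n
= 1/33
= 0.0303

0.0303


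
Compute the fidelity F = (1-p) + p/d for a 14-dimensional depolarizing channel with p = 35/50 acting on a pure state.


F = (1-p) + p/d
= (1 - 0.7000) + 0.7000/14
= 0.3000 + 0.0500
= 0.3500

0.3500


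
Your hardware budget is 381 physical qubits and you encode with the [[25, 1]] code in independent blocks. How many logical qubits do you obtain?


Each code block uses 25 physical qubits for 1 logical qubit(s).
Number of complete blocks = floor(381 / 25) = 15
Logical qubits = 15 * 1
= 15

15


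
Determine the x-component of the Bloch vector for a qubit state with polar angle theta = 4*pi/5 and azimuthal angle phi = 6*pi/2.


theta = 2.5133, phi = 9.4248
r_x = sin(theta)*cos(phi) = 0.5878 * -1.0000
r_x = -0.5878

-0.5878


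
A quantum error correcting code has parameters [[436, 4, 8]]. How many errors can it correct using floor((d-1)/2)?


Code parameters: [[436, 4, 8]], distance d = 8.
Number of correctable errors = floor((d-1)/2)
= floor((8 - 1)/2)
= floor(7/2)
= 3

3


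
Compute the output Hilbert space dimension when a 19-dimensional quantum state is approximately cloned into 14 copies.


Output space = H^(tensor 14) where dim(H) = 19
dim = 19^14
= 361 (after 2 factors)
= 6859 (after 3 factors)
= 130321 (after 4 factors)
= 2476099 (after 5 factors)
= 47045881 (after 6 factors)
= 893871739 (after 7 factors)
= 16983563041 (after 8 factors)
= 322687697779 (after 9 factors)
= 6131066257801 (after 10 factors)
= 116490258898219 (after 11 factors)
= 2213314919066161 (after 12 factors)
= 42052983462257059 (after 13 factors)
= 799006685782884121 (after 14 factors)
= 799006685782884121

799006685782884121


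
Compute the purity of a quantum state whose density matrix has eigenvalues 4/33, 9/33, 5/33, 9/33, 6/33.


tr(rho^2) = sum of eigenvalues squared
= (4/33)^2 + (9/33)^2 + (5/33)^2 + (9/33)^2 + (6/33)^2
= (16 + 81 + 25 + 81 + 36) / 1089
= 239/1089
= 0.2195

0.2195


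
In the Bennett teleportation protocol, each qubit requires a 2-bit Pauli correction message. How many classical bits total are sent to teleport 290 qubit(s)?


Quantum teleportation requires 2 classical bits per qubit teleported.
290 qubit(s) -> 2 * 290 = 580 classical bits

580


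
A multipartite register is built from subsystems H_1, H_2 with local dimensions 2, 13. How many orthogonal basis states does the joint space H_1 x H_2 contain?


dim(H_1 x H_2) = 2 * 13
= 26

26


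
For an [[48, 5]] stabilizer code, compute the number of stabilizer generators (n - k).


For an [[n,k]] stabilizer code:
Number of stabilizer generators = n - k
= 48 - 5
= 43

43


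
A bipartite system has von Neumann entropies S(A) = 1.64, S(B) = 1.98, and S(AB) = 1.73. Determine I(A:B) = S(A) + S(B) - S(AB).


I(A:B) = S(A) + S(B) - S(AB)
= 1.64 + 1.98 - 1.73
= 1.8900

1.8900


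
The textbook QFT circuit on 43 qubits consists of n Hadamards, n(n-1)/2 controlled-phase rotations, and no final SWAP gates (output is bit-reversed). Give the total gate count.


Hadamard gates: 43
Controlled rotations: n*(n-1)/2 = 43*42/2 = 903
SWAP gates: 0 (omitted)
Total = 43 + 903
= 946

946


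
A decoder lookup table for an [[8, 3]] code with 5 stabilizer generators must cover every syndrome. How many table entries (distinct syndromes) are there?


Each stabilizer generator gives a binary (+1 or -1) measurement outcome.
With 5 independent generators:
Total syndromes = 2^5
= 32

32


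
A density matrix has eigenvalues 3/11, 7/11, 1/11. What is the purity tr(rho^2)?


tr(rho^2) = sum of eigenvalues squared
= (3/11)^2 + (7/11)^2 + (1/11)^2
= (9 + 49 + 1) / 121
= 59/121
= 0.4876

0.4876


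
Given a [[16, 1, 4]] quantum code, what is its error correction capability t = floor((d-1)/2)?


Code parameters: [[16, 1, 4]], distance d = 4.
Number of correctable errors = floor((d-1)/2)
= floor((4 - 1)/2)
= floor(3/2)
= 1

1


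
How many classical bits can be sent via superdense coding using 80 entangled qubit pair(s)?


Superdense coding allows 2 classical bits per shared entangled pair.
80 pair(s) -> 2 * 80 = 160 classical bits

160


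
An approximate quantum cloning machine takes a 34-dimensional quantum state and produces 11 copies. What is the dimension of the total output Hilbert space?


Output space = H^(tensor 11) where dim(H) = 34
dim = 34^11
= 1156 (after 2 factors)
= 39304 (after 3 factors)
= 1336336 (after 4 factors)
= 45435424 (after 5 factors)
= 1544804416 (after 6 factors)
= 52523350144 (after 7 factors)
= 1785793904896 (after 8 factors)
= 60716992766464 (after 9 factors)
= 2064377754059776 (after 10 factors)
= 70188843638032384 (after 11 factors)
= 70188843638032384

70188843638032384


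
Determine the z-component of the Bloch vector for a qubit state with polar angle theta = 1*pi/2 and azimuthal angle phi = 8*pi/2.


theta = 1.5708, phi = 12.5664
r_z = cos(theta) = 0.0000

0.0000


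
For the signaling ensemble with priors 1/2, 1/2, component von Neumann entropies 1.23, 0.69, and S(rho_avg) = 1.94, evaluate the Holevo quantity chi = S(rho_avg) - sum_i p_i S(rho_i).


chi = S(rho) - sum_i p_i * S(rho_i)
Weighted entropy = 1/2 * 1.23 + 1/2 * 0.69
= 0.9600
chi = 1.94 - 0.9600
= 0.9800

0.9800


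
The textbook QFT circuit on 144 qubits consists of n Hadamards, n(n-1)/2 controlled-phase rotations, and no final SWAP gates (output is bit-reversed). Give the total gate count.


Hadamard gates: 144
Controlled rotations: n*(n-1)/2 = 144*143/2 = 10296
SWAP gates: 0 (omitted)
Total = 144 + 10296
= 10440

10440


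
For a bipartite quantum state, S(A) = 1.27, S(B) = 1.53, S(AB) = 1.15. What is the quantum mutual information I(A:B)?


I(A:B) = S(A) + S(B) - S(AB)
= 1.27 + 1.53 - 1.15
= 1.6500

1.6500


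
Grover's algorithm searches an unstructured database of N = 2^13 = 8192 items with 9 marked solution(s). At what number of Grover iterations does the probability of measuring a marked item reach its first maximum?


After j Grover iterations the success probability is P(j) = sin^2((2j+1)*theta), where sin(theta) = sqrt(k/N).
N = 2^13 = 8192, k = 9
sin(theta) = sqrt(k/N) = 0.03314563037
theta = arcsin(sqrt(k/N)) = 0.03315170252 rad
P(j) reaches its first maximum when (2j+1)*theta is as close as possible to pi/2, i.e. j = round(pi/(4*theta) - 1/2).
pi/(4*theta) - 1/2 = 23.1910
(For comparison, the common estimate pi/4 * sqrt(N/k) = 23.6954; the exact maximiser is used here.)
Optimal iterations = 23

23


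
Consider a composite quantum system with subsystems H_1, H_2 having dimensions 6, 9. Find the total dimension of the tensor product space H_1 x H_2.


dim(H_1 x H_2) = 6 * 9
= 54

54


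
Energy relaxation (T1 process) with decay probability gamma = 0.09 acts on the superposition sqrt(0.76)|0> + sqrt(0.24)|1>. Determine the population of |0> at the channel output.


For amplitude damping with parameter gamma on state sqrt(a)|0> + sqrt(b)|1>:
alpha^2 = 0.76, beta^2 = 0.24
P(|0>) = alpha^2 + gamma * beta^2
= 0.76 + 0.09 * 0.24
= 0.76 + 0.0216
= 0.7816

0.7816


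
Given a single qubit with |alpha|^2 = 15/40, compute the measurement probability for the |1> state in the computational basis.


|alpha|^2 = 15/40 = 0.3750
|beta|^2 = 1 - 15/40 = 25/40 = 0.6250
P(|1>) = |beta|^2 = 0.6250

0.6250


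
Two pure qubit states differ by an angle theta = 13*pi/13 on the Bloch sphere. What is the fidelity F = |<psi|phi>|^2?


For states separated by angle theta on Bloch sphere:
F = cos^2(theta/2)
theta = 13*pi/13 = 3.1416
theta/2 = 1.5708
cos(theta/2) = 0.0000
F = 0.0000

0.0000


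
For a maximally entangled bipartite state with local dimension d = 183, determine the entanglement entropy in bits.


For a maximally entangled state in d x d:
S = log2(d) = log2(183)
= 7.5157

7.5157


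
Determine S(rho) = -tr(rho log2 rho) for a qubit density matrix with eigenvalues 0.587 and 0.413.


S = -p*log2(p) - (1-p)*log2(1-p)
p = 0.5870, 1-p = 0.4130
= -0.5870 * log2(0.5870) - 0.4130 * log2(0.4130)
= -(-0.4511) - (-0.5269)
= 0.9780

0.9780


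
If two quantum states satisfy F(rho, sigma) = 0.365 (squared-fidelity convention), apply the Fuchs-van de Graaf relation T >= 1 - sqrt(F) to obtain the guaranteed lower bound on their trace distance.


Fuchs-van de Graaf (squared-fidelity convention): 1 - sqrt(F) <= T <= sqrt(1 - F).
Lower bound: T >= 1 - sqrt(F)
sqrt(F) = sqrt(0.365) = 0.6042
T >= 1 - 0.6042
T >= 0.3958

0.3958


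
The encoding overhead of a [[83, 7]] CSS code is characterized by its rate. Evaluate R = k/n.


Code rate R = k/n
= 7/83
= 0.0843

0.0843


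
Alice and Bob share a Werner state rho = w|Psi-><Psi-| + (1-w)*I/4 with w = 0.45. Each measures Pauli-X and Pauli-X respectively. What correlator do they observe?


|Psi-> = (|01> - |10>)/sqrt(2)
For the pure Bell state, <X_A X_B> = -1 (Bell-state Pauli correlator).
The maximally-mixed part I/4 has tr(I/4 * P tensor P) = 0 for any traceless Pauli P.
So <X_A X_B>_rho = w * (-1) + (1 - w) * 0
= 0.45 * (-1)
= -0.4500

-0.4500


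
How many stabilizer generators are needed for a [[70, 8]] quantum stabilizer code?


For an [[n,k]] stabilizer code:
Number of stabilizer generators = n - k
= 70 - 8
= 62

62


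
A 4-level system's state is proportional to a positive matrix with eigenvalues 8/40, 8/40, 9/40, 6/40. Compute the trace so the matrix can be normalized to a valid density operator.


tr(M) = sum of eigenvalues
= 8/40 + 8/40 + 9/40 + 6/40
= 31/40
= 0.7750

0.7750


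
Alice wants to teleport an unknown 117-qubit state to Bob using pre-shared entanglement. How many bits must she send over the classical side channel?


Quantum teleportation requires 2 classical bits per qubit teleported.
117 qubit(s) -> 2 * 117 = 234 classical bits

234


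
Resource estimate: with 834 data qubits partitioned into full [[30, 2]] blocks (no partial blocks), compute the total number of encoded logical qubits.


Each code block uses 30 physical qubits for 2 logical qubit(s).
Number of complete blocks = floor(834 / 30) = 27
Logical qubits = 27 * 2
= 54

54


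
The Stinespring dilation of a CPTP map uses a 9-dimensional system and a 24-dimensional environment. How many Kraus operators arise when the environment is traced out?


Tracing out the environment in an orthonormal basis {|i>_E} gives Kraus operators K_i = <i|_E U |0>_E.
Number of Kraus operators = dim(H_env) = d_env
= 24

24


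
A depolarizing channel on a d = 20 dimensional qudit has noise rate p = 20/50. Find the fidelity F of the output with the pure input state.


F = (1-p) + p/d
= (1 - 0.4000) + 0.4000/20
= 0.6000 + 0.0200
= 0.6200

0.6200


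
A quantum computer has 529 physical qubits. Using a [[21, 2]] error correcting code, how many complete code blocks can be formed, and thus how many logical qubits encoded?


Each code block uses 21 physical qubits for 2 logical qubit(s).
Number of complete blocks = floor(529 / 21) = 25
Logical qubits = 25 * 2
= 50

50


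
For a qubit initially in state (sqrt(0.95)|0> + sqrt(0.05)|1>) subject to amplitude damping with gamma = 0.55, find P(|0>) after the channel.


For amplitude damping with parameter gamma on state sqrt(a)|0> + sqrt(b)|1>:
alpha^2 = 0.95, beta^2 = 0.05
P(|0>) = alpha^2 + gamma * beta^2
= 0.95 + 0.55 * 0.05
= 0.95 + 0.0275
= 0.9775

0.9775


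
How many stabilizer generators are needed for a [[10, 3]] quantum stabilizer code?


For an [[n,k]] stabilizer code:
Number of stabilizer generators = n - k
= 10 - 3
= 7

7


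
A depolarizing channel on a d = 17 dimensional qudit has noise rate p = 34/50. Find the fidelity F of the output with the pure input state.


F = (1-p) + p/d
= (1 - 0.6800) + 0.6800/17
= 0.3200 + 0.0400
= 0.3600

0.3600


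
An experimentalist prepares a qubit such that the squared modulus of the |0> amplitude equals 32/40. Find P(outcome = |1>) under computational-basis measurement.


|alpha|^2 = 32/40 = 0.8000
|beta|^2 = 1 - 32/40 = 8/40 = 0.2000
P(|1>) = |beta|^2 = 0.2000

0.2000


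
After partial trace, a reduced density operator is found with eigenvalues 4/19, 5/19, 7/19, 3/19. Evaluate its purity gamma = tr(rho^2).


tr(rho^2) = sum of eigenvalues squared
= (4/19)^2 + (5/19)^2 + (7/19)^2 + (3/19)^2
= (16 + 25 + 49 + 9) / 361
= 99/361
= 0.2742

0.2742


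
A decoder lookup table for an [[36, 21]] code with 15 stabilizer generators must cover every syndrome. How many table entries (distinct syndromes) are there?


Each stabilizer generator gives a binary (+1 or -1) measurement outcome.
With 15 independent generators:
Total syndromes = 2^15
= 32768

32768


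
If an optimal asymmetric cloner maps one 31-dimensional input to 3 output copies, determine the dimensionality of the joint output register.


Output space = H^(tensor 3) where dim(H) = 31
dim = 31^3
= 961 (after 2 factors)
= 29791 (after 3 factors)
= 29791

29791


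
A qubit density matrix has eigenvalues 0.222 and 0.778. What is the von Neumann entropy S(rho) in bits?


S = -p*log2(p) - (1-p)*log2(1-p)
p = 0.2220, 1-p = 0.7780
= -0.2220 * log2(0.2220) - 0.7780 * log2(0.7780)
= -(-0.4820) - (-0.2818)
= 0.7638

0.7638


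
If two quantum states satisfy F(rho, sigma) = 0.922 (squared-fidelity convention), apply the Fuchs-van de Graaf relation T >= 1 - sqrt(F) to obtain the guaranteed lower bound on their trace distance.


Fuchs-van de Graaf (squared-fidelity convention): 1 - sqrt(F) <= T <= sqrt(1 - F).
Lower bound: T >= 1 - sqrt(F)
sqrt(F) = sqrt(0.922) = 0.9602
T >= 1 - 0.9602
T >= 0.0398

0.0398


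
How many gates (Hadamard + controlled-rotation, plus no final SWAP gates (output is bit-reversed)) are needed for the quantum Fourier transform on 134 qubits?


Hadamard gates: 134
Controlled rotations: n*(n-1)/2 = 134*133/2 = 8911
SWAP gates: 0 (omitted)
Total = 134 + 8911
= 9045

9045


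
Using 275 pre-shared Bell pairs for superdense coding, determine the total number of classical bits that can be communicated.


Superdense coding allows 2 classical bits per shared entangled pair.
275 pair(s) -> 2 * 275 = 550 classical bits

550


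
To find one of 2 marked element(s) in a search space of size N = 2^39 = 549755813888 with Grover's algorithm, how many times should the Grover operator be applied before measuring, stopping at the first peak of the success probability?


After j Grover iterations the success probability is P(j) = sin^2((2j+1)*theta), where sin(theta) = sqrt(k/N).
N = 2^39 = 549755813888, k = 2
sin(theta) = sqrt(k/N) = 1.907348633e-06
theta = arcsin(sqrt(k/N)) = 1.907348633e-06 rad
P(j) reaches its first maximum when (2j+1)*theta is as close as possible to pi/2, i.e. j = round(pi/(4*theta) - 1/2).
pi/(4*theta) - 1/2 = 411774.3323
(For comparison, the common estimate pi/4 * sqrt(N/k) = 411774.8323; the exact maximiser is used here.)
Optimal iterations = 411774

411774


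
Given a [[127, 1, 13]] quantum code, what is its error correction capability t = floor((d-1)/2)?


Code parameters: [[127, 1, 13]], distance d = 13.
Number of correctable errors = floor((d-1)/2)
= floor((13 - 1)/2)
= floor(12/2)
= 6

6


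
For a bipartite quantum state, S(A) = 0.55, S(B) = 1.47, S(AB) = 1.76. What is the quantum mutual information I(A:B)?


I(A:B) = S(A) + S(B) - S(AB)
= 0.55 + 1.47 - 1.76
= 0.2600

0.2600


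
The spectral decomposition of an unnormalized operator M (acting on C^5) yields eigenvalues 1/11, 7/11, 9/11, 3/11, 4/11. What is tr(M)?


tr(M) = sum of eigenvalues
= 1/11 + 7/11 + 9/11 + 3/11 + 4/11
= 24/11
= 2.1818

2.1818


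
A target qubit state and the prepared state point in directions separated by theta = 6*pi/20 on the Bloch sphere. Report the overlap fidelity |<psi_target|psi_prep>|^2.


For states separated by angle theta on Bloch sphere:
F = cos^2(theta/2)
theta = 6*pi/20 = 0.9425
theta/2 = 0.4712
cos(theta/2) = 0.8910
F = 0.7939

0.7939


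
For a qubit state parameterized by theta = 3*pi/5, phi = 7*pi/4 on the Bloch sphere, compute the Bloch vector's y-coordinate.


theta = 1.8850, phi = 5.4978
r_y = sin(theta)*sin(phi) = 0.9511 * -0.7071
r_y = -0.6725

-0.6725
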